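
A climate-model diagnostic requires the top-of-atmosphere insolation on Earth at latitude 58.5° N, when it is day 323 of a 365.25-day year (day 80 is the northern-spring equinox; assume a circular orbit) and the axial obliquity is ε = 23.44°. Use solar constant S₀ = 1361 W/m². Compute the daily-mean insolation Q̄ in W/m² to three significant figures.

Solar longitude: λ_s = 360° × (323 − 80)/365.25 = 239.507°.
sin δ = sin 23.44° × sin 239.507° = -0.34277, so δ = -20.046°.
cos H₀ = −tan(+58.5°) tan(-20.046°) = 0.5954, H₀ = 0.9330 rad.
Bracket: H₀ sin φ sin δ + cos φ cos δ sin H₀ = 0.9330×0.85264×-0.34277 + 0.52250×0.93942×0.80341 = -0.272678 + 0.394351 = 0.121673.
Q̄ = (S₀/π) × [bracket] = (1361/π) × 0.121673 = 52.71 W/m².

Q̄ ≈ 52.7 W/m²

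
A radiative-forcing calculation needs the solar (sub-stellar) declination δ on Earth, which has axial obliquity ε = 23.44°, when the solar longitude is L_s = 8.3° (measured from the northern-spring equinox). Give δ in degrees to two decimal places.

δ = +3.29°

sin δ = sin ε · sin L_s = sin 23.44° × sin 8.3° = 0.057423.
δ = arcsin(0.057423) = +3.29°.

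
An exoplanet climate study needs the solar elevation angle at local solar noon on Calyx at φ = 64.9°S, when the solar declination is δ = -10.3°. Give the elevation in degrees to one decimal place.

35.4°

At local noon the hour angle is zero, so the zenith angle equals |φ − δ| = |-64.9° − (-10.300°)| = 54.600°.
Elevation = 90° − 54.600° = 35.4°.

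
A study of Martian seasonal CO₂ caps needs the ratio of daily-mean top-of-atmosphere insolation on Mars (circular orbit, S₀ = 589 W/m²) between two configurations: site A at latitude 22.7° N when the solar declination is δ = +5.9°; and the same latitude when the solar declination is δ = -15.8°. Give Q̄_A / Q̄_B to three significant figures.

— Configuration A (φ=+22.7°):
cos H₀ = −tan(+22.7°) tan(+5.900°) = -0.0432, H₀ = 1.6140 rad.
Bracket: H₀ sin φ sin δ + cos φ cos δ sin H₀ = 1.6140×0.38591×0.10279 + 0.92254×0.99470×0.99907 = 0.064024 + 0.916797 = 0.980821.
Q̄ = (S₀/π) × [bracket] = (589/π) × 0.980821 = 183.89 W/m².
— Configuration B (φ=+22.7°):
cos H₀ = −tan(+22.7°) tan(-15.800°) = 0.1184, H₀ = 1.4521 rad.
Bracket: H₀ sin φ sin δ + cos φ cos δ sin H₀ = 1.4521×0.38591×-0.27228 + 0.92254×0.96222×0.99297 = -0.152580 + 0.881446 = 0.728866.
Q̄ = (S₀/π) × [bracket] = (589/π) × 0.728866 = 136.65 W/m².
Ratio Q̄_A / Q̄_B = 183.89 / 136.65 = 1.346.

Q̄_A / Q̄_B ≈ 1.35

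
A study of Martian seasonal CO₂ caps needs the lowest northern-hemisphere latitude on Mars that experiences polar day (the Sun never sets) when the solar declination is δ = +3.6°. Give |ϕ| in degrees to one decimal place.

|ϕ| = 86.4°

Polar day requires cos h₀ = −tan ϕ tan δ ≤ −1, i.e. tan ϕ tan δ ≥ 1.
The boundary is |tan ϕ| · |tan δ| = 1, so |ϕ| = 90° − |δ| = 90° − 3.6° = 86.4° in the northern hemisphere.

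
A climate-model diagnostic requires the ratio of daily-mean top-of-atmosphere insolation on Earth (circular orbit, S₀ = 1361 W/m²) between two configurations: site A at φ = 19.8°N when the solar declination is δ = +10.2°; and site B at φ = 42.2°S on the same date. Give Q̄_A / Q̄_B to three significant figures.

Q̄_A / Q̄_B ≈ 1.85

— Configuration A (φ=+19.8°):
cos H₀ = −tan(+19.8°) tan(+10.200°) = -0.0648, H₀ = 1.6356 rad.
Bracket: H₀ sin φ sin δ + cos φ cos δ sin H₀ = 1.6356×0.33874×0.17708 + 0.94088×0.98420×0.99790 = 0.098110 + 0.924069 = 1.022179.
Q̄ = (S₀/π) × [bracket] = (1361/π) × 1.022179 = 442.83 W/m².
— Configuration B (φ=-42.2°):
cos H₀ = −tan(-42.2°) tan(+10.200°) = 0.1631, H₀ = 1.4069 rad.
Bracket: H₀ sin φ sin δ + cos φ cos δ sin H₀ = 1.4069×-0.67172×0.17708 + 0.74080×0.98420×0.98660 = -0.167348 + 0.719325 = 0.551977.
Q̄ = (S₀/π) × [bracket] = (1361/π) × 0.551977 = 239.13 W/m².
Ratio Q̄_A / Q̄_B = 442.83 / 239.13 = 1.852.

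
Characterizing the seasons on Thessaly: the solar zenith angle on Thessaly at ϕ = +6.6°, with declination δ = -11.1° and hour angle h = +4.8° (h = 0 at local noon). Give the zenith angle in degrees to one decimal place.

cos θ_z = sin ϕ sin δ + cos ϕ cos δ cos h = -0.022128 + 0.971371 = 0.949243.
θ_z = arccos(0.949243) = 18.3°.

θ_z = 18.3°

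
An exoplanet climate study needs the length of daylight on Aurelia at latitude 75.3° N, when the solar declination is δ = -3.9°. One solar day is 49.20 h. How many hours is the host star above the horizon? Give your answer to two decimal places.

cos h₀ = −tan ϕ · tan δ = −tan(+75.3°) × tan(-3.900°) = 0.2599, so h₀ = 1.3079 rad = 74.94°.
Daylight = 2h₀/(2π) × 49.20 h = (1.3079/π) × 49.20 = 20.48 h.

20.48 h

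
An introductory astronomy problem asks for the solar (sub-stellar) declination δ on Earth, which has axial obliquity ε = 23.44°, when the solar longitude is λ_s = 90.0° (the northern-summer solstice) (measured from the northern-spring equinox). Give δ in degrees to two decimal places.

δ = +23.44°

sin δ = sin ε · sin λ_s = sin 23.44° × sin 90.0° = 0.397789.
δ = arcsin(0.397789) = +23.44°.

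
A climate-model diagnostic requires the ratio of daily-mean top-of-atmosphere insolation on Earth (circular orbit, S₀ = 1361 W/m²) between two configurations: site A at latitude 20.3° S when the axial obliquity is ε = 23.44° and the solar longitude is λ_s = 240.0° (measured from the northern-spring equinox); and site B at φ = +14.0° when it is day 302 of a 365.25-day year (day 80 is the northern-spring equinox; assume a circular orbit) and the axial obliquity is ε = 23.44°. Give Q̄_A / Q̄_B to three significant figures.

— Configuration A (φ=-20.3°):
Solar declination: sin δ = sin ε · sin λ_s = sin 23.44° × sin 240.0° = -0.34449, so δ = -20.151°.
cos H₀ = −tan(-20.3°) tan(-20.151°) = -0.1357, H₀ = 1.7070 rad.
Bracket: H₀ sin φ sin δ + cos φ cos δ sin H₀ = 1.7070×-0.34694×-0.34449 + 0.93789×0.93879×0.99074 = 0.204016 + 0.872328 = 1.076344.
Q̄ = (S₀/π) × [bracket] = (1361/π) × 1.076344 = 466.29 W/m².
— Configuration B (φ=+14.0°):
Solar longitude: λ_s = 360° × (302 − 80)/365.25 = 218.809°.
sin δ = sin 23.44° × sin 218.809° = -0.24930, so δ = -14.436°.
cos H₀ = −tan(+14.0°) tan(-14.436°) = 0.0642, H₀ = 1.5066 rad.
Bracket: H₀ sin φ sin δ + cos φ cos δ sin H₀ = 1.5066×0.24192×-0.24930 + 0.97030×0.96843×0.99794 = -0.090864 + 0.937732 = 0.846868.
Q̄ = (S₀/π) × [bracket] = (1361/π) × 0.846868 = 366.88 W/m².
Ratio Q̄_A / Q̄_B = 466.29 / 366.88 = 1.271.

Q̄_A / Q̄_B ≈ 1.27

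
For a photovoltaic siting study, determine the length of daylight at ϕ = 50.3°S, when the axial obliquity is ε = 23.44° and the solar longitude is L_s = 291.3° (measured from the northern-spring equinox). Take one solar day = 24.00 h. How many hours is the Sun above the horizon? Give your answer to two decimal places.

Solar declination: sin δ = sin ε · sin L_s = sin 23.44° × sin 291.3° = -0.37062, so δ = -21.754°.
cos h₀ = −tan ϕ · tan δ = −tan(-50.3°) × tan(-21.754°) = -0.4806, so h₀ = 2.0722 rad = 118.73°.
Daylight = 2h₀/(2π) × 24.00 h = (2.0722/π) × 24.00 = 15.83 h.

15.83 h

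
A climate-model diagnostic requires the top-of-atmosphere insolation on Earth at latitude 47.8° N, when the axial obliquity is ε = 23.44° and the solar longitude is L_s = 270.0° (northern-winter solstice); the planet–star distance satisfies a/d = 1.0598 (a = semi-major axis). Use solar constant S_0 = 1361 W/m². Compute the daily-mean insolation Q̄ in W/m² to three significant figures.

Solar declination: sin δ = sin ε · sin L_s = sin 23.44° × sin 270.0° = -0.39779, so δ = -23.440°.
cos h₀ = −tan(+47.8°) tan(-23.440°) = 0.4782, h₀ = 1.0722 rad.
Bracket: h₀ sin ϕ sin δ + cos ϕ cos δ sin h₀ = 1.0722×0.74080×-0.39779 + 0.67172×0.91748×0.87827 = -0.315959 + 0.541269 = 0.225310.
Inverse-square distance factor (a/d)² = 1.0598² = 1.123176.
Q̄ = (S_0/π) × 1.123176 × [bracket] = (1361/π) × 1.123176 × 0.225310 = 109.6 W/m².

Q̄ ≈ 110 W/m²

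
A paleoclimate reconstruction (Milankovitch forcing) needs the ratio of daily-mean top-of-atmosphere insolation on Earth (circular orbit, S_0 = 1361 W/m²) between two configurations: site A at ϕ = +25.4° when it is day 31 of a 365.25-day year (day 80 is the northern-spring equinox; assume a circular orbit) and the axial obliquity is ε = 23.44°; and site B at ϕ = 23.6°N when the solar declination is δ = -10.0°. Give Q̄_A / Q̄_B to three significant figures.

— Configuration A (ϕ=+25.4°):
Solar longitude: L_s = 360° × (31 − 80)/365.25 = -48.296°, i.e. -48.296° + 360° = 311.704°.
sin δ = sin 23.44° × sin 311.704° = -0.29698, so δ = -17.277°.
cos h₀ = −tan(+25.4°) tan(-17.277°) = 0.1477, h₀ = 1.4226 rad.
Bracket: h₀ sin ϕ sin δ + cos ϕ cos δ sin h₀ = 1.4226×0.42894×-0.29698 + 0.90334×0.95488×0.98903 = -0.181220 + 0.853119 = 0.671899.
Q̄ = (S_0/π) × [bracket] = (1361/π) × 0.671899 = 291.08 W/m².
— Configuration B (ϕ=+23.6°):
cos h₀ = −tan(+23.6°) tan(-10.000°) = 0.0770, h₀ = 1.4937 rad.
Bracket: h₀ sin ϕ sin δ + cos ϕ cos δ sin h₀ = 1.4937×0.40035×-0.17365 + 0.91636×0.98481×0.99703 = -0.103843 + 0.899760 = 0.795917.
Q̄ = (S_0/π) × [bracket] = (1361/π) × 0.795917 = 344.81 W/m².
Ratio Q̄_A / Q̄_B = 291.08 / 344.81 = 0.8442.

Q̄_A / Q̄_B ≈ 0.844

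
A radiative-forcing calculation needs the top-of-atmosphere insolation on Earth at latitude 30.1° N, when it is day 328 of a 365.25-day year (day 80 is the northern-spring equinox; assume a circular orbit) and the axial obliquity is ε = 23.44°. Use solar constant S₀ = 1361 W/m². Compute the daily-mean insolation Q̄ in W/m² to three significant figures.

Solar longitude: λ_s = 360° × (328 − 80)/365.25 = 244.435°.
sin δ = sin 23.44° × sin 244.435° = -0.35884, so δ = -21.029°.
cos H₀ = −tan(+30.1°) tan(-21.029°) = 0.2229, H₀ = 1.3461 rad.
Bracket: H₀ sin φ sin δ + cos φ cos δ sin H₀ = 1.3461×0.50151×-0.35884 + 0.86515×0.93340×0.97485 = -0.242247 + 0.787222 = 0.544975.
Q̄ = (S₀/π) × [bracket] = (1361/π) × 0.544975 = 236.1 W/m².

Q̄ ≈ 236 W/m²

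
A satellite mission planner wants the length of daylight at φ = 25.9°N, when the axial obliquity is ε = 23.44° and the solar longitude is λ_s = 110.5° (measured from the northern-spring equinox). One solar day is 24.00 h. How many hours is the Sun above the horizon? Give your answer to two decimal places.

Solar declination: sin δ = sin ε · sin λ_s = sin 23.44° × sin 110.5° = 0.37260, so δ = +21.876°.
cos H₀ = −tan φ · tan δ = −tan(+25.9°) × tan(+21.876°) = -0.1950, so H₀ = 1.7670 rad = 101.24°.
Daylight = 2H₀/(2π) × 24.00 h = (1.7670/π) × 24.00 = 13.50 h.

13.50 h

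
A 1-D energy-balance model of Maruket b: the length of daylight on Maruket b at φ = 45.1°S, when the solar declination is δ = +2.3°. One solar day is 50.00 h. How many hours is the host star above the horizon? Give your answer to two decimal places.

24.36 h

cos H₀ = −tan φ · tan δ = −tan(-45.1°) × tan(+2.300°) = 0.0403, so H₀ = 1.5305 rad = 87.69°.
Daylight = 2H₀/(2π) × 50.00 h = (1.5305/π) × 50.00 = 24.36 h.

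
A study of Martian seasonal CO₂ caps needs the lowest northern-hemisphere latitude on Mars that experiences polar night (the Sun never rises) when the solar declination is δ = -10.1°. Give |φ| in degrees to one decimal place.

|φ| = 79.9°

Polar night requires cos H₀ = −tan φ tan δ ≥ 1, i.e. tan φ tan δ ≤ −1.
The boundary is |tan φ| · |tan δ| = 1, so |φ| = 90° − |δ| = 90° − 10.1° = 79.9° in the northern hemisphere.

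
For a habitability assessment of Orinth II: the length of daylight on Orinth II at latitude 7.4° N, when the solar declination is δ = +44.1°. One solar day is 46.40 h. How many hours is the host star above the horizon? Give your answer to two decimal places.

cos H₀ = −tan φ · tan δ = −tan(+7.4°) × tan(+44.100°) = -0.1259, so H₀ = 1.6970 rad = 97.23°.
Daylight = 2H₀/(2π) × 46.40 h = (1.6970/π) × 46.40 = 25.06 h.

25.06 h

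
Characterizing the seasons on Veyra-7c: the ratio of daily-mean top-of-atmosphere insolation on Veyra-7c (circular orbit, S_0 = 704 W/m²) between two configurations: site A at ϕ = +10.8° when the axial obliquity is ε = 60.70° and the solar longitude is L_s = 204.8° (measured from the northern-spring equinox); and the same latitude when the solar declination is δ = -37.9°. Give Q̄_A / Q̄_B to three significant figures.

— Configuration A (ϕ=+10.8°):
Solar declination: sin δ = sin ε · sin L_s = sin 60.70° × sin 204.8° = -0.36579, so δ = -21.456°.
cos h₀ = −tan(+10.8°) tan(-21.456°) = 0.0750, h₀ = 1.4958 rad.
Bracket: h₀ sin ϕ sin δ + cos ϕ cos δ sin h₀ = 1.4958×0.18738×-0.36579 + 0.98229×0.93070×0.99719 = -0.102525 + 0.911648 = 0.809123.
Q̄ = (S_0/π) × [bracket] = (704/π) × 0.809123 = 181.32 W/m².
— Configuration B (ϕ=+10.8°):
cos h₀ = −tan(+10.8°) tan(-37.900°) = 0.1485, h₀ = 1.4217 rad.
Bracket: h₀ sin ϕ sin δ + cos ϕ cos δ sin h₀ = 1.4217×0.18738×-0.61429 + 0.98229×0.78908×0.98891 = -0.163646 + 0.766509 = 0.602863.
Q̄ = (S_0/π) × [bracket] = (704/π) × 0.602863 = 135.10 W/m².
Ratio Q̄_A / Q̄_B = 181.32 / 135.10 = 1.342.

Q̄_A / Q̄_B ≈ 1.34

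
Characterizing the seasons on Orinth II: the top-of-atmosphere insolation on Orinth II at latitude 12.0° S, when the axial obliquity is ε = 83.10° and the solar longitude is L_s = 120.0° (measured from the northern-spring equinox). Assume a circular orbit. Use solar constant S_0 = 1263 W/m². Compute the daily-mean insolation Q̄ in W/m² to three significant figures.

Q̄ ≈ 101 W/m²

Solar declination: sin δ = sin ε · sin L_s = sin 83.10° × sin 120.0° = 0.85975, so δ = +59.289°.
cos h₀ = −tan(-12.0°) tan(+59.289°) = 0.3578, h₀ = 1.2049 rad.
Bracket: h₀ sin ϕ sin δ + cos ϕ cos δ sin h₀ = 1.2049×-0.20791×0.85975 + 0.97815×0.51071×0.93379 = -0.215377 + 0.466476 = 0.251099.
Q̄ = (S_0/π) × [bracket] = (1263/π) × 0.251099 = 100.9 W/m².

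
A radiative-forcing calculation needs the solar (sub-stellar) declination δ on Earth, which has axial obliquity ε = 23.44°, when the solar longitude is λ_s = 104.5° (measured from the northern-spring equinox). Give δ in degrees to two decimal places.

sin δ = sin ε · sin λ_s = sin 23.44° × sin 104.5° = 0.385118.
δ = arcsin(0.385118) = +22.65°.

δ = +22.65°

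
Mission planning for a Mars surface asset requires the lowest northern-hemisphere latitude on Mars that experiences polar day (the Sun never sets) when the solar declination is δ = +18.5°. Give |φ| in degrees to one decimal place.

|φ| = 71.5°

Polar day requires cos H₀ = −tan φ tan δ ≤ −1, i.e. tan φ tan δ ≥ 1.
The boundary is |tan φ| · |tan δ| = 1, so |φ| = 90° − |δ| = 90° − 18.5° = 71.5° in the northern hemisphere.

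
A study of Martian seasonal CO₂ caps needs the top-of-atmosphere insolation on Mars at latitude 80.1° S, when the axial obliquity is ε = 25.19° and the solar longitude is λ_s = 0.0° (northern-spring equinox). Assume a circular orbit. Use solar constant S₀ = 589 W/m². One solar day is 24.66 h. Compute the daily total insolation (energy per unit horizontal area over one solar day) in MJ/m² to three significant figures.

Solar declination: sin δ = sin ε · sin λ_s = sin 25.19° × sin 0.0° = 0.00000, so δ = +0.000°.
cos H₀ = −tan(-80.1°) tan(+0.000°) = 0.0000, H₀ = 1.5708 rad.
Bracket: H₀ sin φ sin δ + cos φ cos δ sin H₀ = 1.5708×-0.98511×0.00000 + 0.17193×1.00000×1.00000 = -0.000000 + 0.171930 = 0.171930.
Q̄ = (S₀/π) × [bracket] = (589/π) × 0.171930 = 32.234 W/m².
Daily total = Q̄ × 24.66 h × 3600 s/h = 32.234 × 24.66 × 3600 / 10⁶ = 2.862 MJ/m².

2.86 MJ/m²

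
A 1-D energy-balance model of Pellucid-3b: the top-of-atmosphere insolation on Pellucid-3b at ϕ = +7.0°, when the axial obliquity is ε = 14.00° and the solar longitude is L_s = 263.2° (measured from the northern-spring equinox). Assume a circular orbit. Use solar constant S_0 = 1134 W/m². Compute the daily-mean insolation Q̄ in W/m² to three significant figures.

Q̄ ≈ 331 W/m²

Solar declination: sin δ = sin ε · sin L_s = sin 14.00° × sin 263.2° = -0.24022, so δ = -13.900°.
cos h₀ = −tan(+7.0°) tan(-13.900°) = 0.0304, h₀ = 1.5404 rad.
Bracket: h₀ sin ϕ sin δ + cos ϕ cos δ sin h₀ = 1.5404×0.12187×-0.24022 + 0.99255×0.97072×0.99954 = -0.045096 + 0.963045 = 0.917949.
Q̄ = (S_0/π) × [bracket] = (1134/π) × 0.917949 = 331.3 W/m².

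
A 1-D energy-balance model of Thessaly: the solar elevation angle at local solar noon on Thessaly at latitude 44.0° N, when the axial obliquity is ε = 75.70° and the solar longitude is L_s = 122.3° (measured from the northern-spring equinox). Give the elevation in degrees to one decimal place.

Solar declination: sin δ = sin ε · sin L_s = sin 75.70° × sin 122.3° = 0.81907, so δ = +54.992°.
At local noon the hour angle is zero, so the zenith angle equals |ϕ − δ| = |+44.0° − (+54.992°)| = 10.992°.
Elevation = 90° − 10.992° = 79.0°.

79.0°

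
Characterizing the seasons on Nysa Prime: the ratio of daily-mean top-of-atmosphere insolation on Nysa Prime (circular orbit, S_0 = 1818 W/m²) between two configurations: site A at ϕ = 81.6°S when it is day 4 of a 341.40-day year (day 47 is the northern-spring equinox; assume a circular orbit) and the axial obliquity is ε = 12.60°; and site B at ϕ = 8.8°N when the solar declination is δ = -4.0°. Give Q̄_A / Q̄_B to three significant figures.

— Configuration A (ϕ=-81.6°):
Solar longitude: L_s = 360° × (4 − 47)/341.40 = -45.343°, i.e. -45.343° + 360° = 314.657°.
sin δ = sin 12.60° × sin 314.657° = -0.15517, so δ = -8.927°.
cos h₀ = −tan(-81.6°) tan(-8.927°) = -1.0637 ≤ −1 ⇒ polar day, h₀ = π.
Bracket: h₀ sin ϕ sin δ + cos ϕ cos δ sin h₀ = 3.1416×-0.98927×-0.15517 + 0.14608×0.98789×0.00000 = 0.482251 + 0.000000 = 0.482251.
Q̄ = (S_0/π) × [bracket] = (1818/π) × 0.482251 = 279.07 W/m².
— Configuration B (ϕ=+8.8°):
cos h₀ = −tan(+8.8°) tan(-4.000°) = 0.0108, h₀ = 1.5600 rad.
Bracket: h₀ sin ϕ sin δ + cos ϕ cos δ sin h₀ = 1.5600×0.15299×-0.06976 + 0.98823×0.99756×0.99994 = -0.016649 + 0.985760 = 0.969111.
Q̄ = (S_0/π) × [bracket] = (1818/π) × 0.969111 = 560.81 W/m².
Ratio Q̄_A / Q̄_B = 279.07 / 560.81 = 0.4976.

Q̄_A / Q̄_B ≈ 0.498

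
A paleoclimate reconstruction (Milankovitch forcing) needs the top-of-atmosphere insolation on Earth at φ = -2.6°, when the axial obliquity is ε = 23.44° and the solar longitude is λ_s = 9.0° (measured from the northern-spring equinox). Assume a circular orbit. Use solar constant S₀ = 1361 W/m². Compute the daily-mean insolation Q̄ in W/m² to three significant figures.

Q̄ ≈ 430 W/m²

Solar declination: sin δ = sin ε · sin λ_s = sin 23.44° × sin 9.0° = 0.06223, so δ = +3.568°.
cos H₀ = −tan(-2.6°) tan(+3.568°) = 0.0028, H₀ = 1.5680 rad.
Bracket: H₀ sin φ sin δ + cos φ cos δ sin H₀ = 1.5680×-0.04536×0.06223 + 0.99897×0.99806×1.00000 = -0.004426 + 0.997032 = 0.992606.
Q̄ = (S₀/π) × [bracket] = (1361/π) × 0.992606 = 430.0 W/m².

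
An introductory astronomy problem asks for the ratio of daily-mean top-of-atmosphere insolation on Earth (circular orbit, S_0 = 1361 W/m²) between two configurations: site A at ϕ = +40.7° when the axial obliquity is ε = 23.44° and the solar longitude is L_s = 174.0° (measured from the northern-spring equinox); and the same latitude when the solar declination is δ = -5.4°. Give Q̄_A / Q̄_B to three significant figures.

Q̄_A / Q̄_B ≈ 1.21

— Configuration A (ϕ=+40.7°):
Solar declination: sin δ = sin ε · sin L_s = sin 23.44° × sin 174.0° = 0.04158, so δ = +2.383°.
cos h₀ = −tan(+40.7°) tan(+2.383°) = -0.0358, h₀ = 1.6066 rad.
Bracket: h₀ sin ϕ sin δ + cos ϕ cos δ sin h₀ = 1.6066×0.65210×0.04158 + 0.75813×0.99914×0.99936 = 0.043562 + 0.756993 = 0.800555.
Q̄ = (S_0/π) × [bracket] = (1361/π) × 0.800555 = 346.82 W/m².
— Configuration B (ϕ=+40.7°):
cos h₀ = −tan(+40.7°) tan(-5.400°) = 0.0813, h₀ = 1.4894 rad.
Bracket: h₀ sin ϕ sin δ + cos ϕ cos δ sin h₀ = 1.4894×0.65210×-0.09411 + 0.75813×0.99556×0.99669 = -0.091403 + 0.752266 = 0.660863.
Q̄ = (S_0/π) × [bracket] = (1361/π) × 0.660863 = 286.30 W/m².
Ratio Q̄_A / Q̄_B = 346.82 / 286.30 = 1.211.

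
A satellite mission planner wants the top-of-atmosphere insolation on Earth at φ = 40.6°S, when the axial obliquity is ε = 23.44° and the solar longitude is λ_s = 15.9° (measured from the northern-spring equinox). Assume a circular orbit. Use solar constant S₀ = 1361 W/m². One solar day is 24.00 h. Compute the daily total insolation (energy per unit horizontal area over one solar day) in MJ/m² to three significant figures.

24.2 MJ/m²

Solar declination: sin δ = sin ε · sin λ_s = sin 23.44° × sin 15.9° = 0.10898, so δ = +6.256°.
cos H₀ = −tan(-40.6°) tan(+6.256°) = 0.0940, H₀ = 1.4767 rad.
Bracket: H₀ sin φ sin δ + cos φ cos δ sin H₀ = 1.4767×-0.65077×0.10898 + 0.75927×0.99404×0.99558 = -0.104729 + 0.751409 = 0.646680.
Q̄ = (S₀/π) × [bracket] = (1361/π) × 0.646680 = 280.15 W/m².
Daily total = Q̄ × 24.00 h × 3600 s/h = 280.15 × 24.00 × 3600 / 10⁶ = 24.20 MJ/m².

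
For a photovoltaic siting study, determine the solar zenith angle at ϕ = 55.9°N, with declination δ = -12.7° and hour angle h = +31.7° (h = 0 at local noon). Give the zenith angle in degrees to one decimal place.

θ_z = 73.5°

cos θ_z = sin ϕ sin δ + cos ϕ cos δ cos h = -0.182046 + 0.465328 = 0.283282.
θ_z = arccos(0.283282) = 73.5°.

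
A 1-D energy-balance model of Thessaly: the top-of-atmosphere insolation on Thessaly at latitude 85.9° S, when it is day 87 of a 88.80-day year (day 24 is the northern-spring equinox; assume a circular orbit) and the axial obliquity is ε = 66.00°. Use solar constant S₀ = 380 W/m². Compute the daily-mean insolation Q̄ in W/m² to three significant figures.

Solar longitude: λ_s = 360° × (87 − 24)/88.80 = 255.405°.
sin δ = sin 66.00° × sin 255.405° = -0.88407, so δ = -62.137°.
cos H₀ = −tan(-85.9°) tan(-62.137°) = -26.3896 ≤ −1 ⇒ polar day, H₀ = π.
Bracket: H₀ sin φ sin δ + cos φ cos δ sin H₀ = 3.1416×-0.99744×-0.88407 + 0.07150×0.46736×0.00000 = 2.770284 + 0.000000 = 2.770284.
Q̄ = (S₀/π) × [bracket] = (380/π) × 2.770284 = 335.1 W/m².

Q̄ ≈ 335 W/m²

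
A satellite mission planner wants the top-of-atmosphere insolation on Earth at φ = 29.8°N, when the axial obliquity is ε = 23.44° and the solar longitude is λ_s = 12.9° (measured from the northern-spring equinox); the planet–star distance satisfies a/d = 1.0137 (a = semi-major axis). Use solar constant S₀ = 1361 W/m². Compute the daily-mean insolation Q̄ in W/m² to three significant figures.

Q̄ ≈ 416 W/m²

Solar declination: sin δ = sin ε · sin λ_s = sin 23.44° × sin 12.9° = 0.08881, so δ = +5.095°.
cos H₀ = −tan(+29.8°) tan(+5.095°) = -0.0511, H₀ = 1.6219 rad.
Bracket: H₀ sin φ sin δ + cos φ cos δ sin H₀ = 1.6219×0.49697×0.08881 + 0.86777×0.99605×0.99870 = 0.071584 + 0.863219 = 0.934803.
Inverse-square distance factor (a/d)² = 1.0137² = 1.027588.
Q̄ = (S₀/π) × 1.027588 × [bracket] = (1361/π) × 1.027588 × 0.934803 = 416.1 W/m².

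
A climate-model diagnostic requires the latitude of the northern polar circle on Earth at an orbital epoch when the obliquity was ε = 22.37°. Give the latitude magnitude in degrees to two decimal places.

67.63°

The polar circle is the lowest latitude that experiences at least one full rotation of continuous daylight at the northern-summer solstice; it lies at |φ| = 90° − ε = 90° − 22.37° = 67.63°.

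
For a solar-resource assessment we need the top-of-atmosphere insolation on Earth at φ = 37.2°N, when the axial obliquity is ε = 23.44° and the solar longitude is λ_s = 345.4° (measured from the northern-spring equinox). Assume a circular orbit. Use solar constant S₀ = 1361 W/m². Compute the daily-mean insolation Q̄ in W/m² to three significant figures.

Solar declination: sin δ = sin ε · sin λ_s = sin 23.44° × sin 345.4° = -0.10027, so δ = -5.755°.
cos H₀ = −tan(+37.2°) tan(-5.755°) = 0.0765, H₀ = 1.4942 rad.
Bracket: H₀ sin φ sin δ + cos φ cos δ sin H₀ = 1.4942×0.60460×-0.10027 + 0.79653×0.99496×0.99707 = -0.090583 + 0.790193 = 0.699610.
Q̄ = (S₀/π) × [bracket] = (1361/π) × 0.699610 = 303.1 W/m².

Q̄ ≈ 303 W/m²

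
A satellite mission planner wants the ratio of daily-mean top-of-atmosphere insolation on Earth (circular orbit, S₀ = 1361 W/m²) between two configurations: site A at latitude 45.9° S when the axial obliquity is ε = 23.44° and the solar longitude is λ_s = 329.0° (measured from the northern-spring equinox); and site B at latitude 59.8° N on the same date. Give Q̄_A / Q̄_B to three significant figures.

Q̄_A / Q̄_B ≈ 3.77

— Configuration A (φ=-45.9°):
Solar declination: sin δ = sin ε · sin λ_s = sin 23.44° × sin 329.0° = -0.20488, so δ = -11.822°.
cos H₀ = −tan(-45.9°) tan(-11.822°) = -0.2160, H₀ = 1.7885 rad.
Bracket: H₀ sin φ sin δ + cos φ cos δ sin H₀ = 1.7885×-0.71813×-0.20488 + 0.69591×0.97879×0.97639 = 0.263143 + 0.665068 = 0.928211.
Q̄ = (S₀/π) × [bracket] = (1361/π) × 0.928211 = 402.12 W/m².
— Configuration B (φ=+59.8°):
cos H₀ = −tan(+59.8°) tan(-11.822°) = 0.3596, H₀ = 1.2029 rad.
Bracket: H₀ sin φ sin δ + cos φ cos δ sin H₀ = 1.2029×0.86427×-0.20488 + 0.50302×0.97879×0.93309 = -0.212999 + 0.459408 = 0.246409.
Q̄ = (S₀/π) × [bracket] = (1361/π) × 0.246409 = 106.75 W/m².
Ratio Q̄_A / Q̄_B = 402.12 / 106.75 = 3.767.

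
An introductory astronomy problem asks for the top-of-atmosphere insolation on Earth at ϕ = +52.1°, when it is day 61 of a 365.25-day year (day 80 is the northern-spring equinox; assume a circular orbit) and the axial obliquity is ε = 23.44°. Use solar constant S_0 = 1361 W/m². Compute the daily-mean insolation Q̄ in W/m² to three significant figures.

Q̄ ≈ 199 W/m²

Solar longitude: L_s = 360° × (61 − 80)/365.25 = -18.727°, i.e. -18.727° + 360° = 341.273°.
sin δ = sin 23.44° × sin 341.273° = -0.12771, so δ = -7.337°.
cos h₀ = −tan(+52.1°) tan(-7.337°) = 0.1654, h₀ = 1.4046 rad.
Bracket: h₀ sin ϕ sin δ + cos ϕ cos δ sin h₀ = 1.4046×0.78908×-0.12771 + 0.61429×0.99181×0.98623 = -0.141546 + 0.600869 = 0.459323.
Q̄ = (S_0/π) × [bracket] = (1361/π) × 0.459323 = 199.0 W/m².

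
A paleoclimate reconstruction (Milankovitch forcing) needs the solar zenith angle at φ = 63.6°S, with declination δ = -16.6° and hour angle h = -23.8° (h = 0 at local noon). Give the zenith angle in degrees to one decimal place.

θ_z = 49.8°

cos θ_z = sin φ sin δ + cos φ cos δ cos h = 0.255894 + 0.389868 = 0.645762.
θ_z = arccos(0.645762) = 49.8°.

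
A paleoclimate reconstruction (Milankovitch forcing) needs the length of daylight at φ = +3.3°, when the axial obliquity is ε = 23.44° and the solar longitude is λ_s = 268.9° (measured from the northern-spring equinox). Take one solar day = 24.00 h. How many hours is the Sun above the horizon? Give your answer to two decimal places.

Solar declination: sin δ = sin ε · sin λ_s = sin 23.44° × sin 268.9° = -0.39772, so δ = -23.435°.
cos H₀ = −tan φ · tan δ = −tan(+3.3°) × tan(-23.435°) = 0.0250, so H₀ = 1.5458 rad = 88.57°.
Daylight = 2H₀/(2π) × 24.00 h = (1.5458/π) × 24.00 = 11.81 h.

11.81 h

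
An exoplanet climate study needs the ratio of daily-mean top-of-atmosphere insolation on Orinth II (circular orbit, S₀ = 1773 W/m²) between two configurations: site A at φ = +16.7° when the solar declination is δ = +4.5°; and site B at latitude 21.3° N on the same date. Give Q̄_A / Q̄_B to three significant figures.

Q̄_A / Q̄_B ≈ 1.02

— Configuration A (φ=+16.7°):
cos H₀ = −tan(+16.7°) tan(+4.500°) = -0.0236, H₀ = 1.5944 rad.
Bracket: H₀ sin φ sin δ + cos φ cos δ sin H₀ = 1.5944×0.28736×0.07846 + 0.95782×0.99692×0.99972 = 0.035948 + 0.954603 = 0.990551.
Q̄ = (S₀/π) × [bracket] = (1773/π) × 0.990551 = 559.03 W/m².
— Configuration B (φ=+21.3°):
cos H₀ = −tan(+21.3°) tan(+4.500°) = -0.0307, H₀ = 1.6015 rad.
Bracket: H₀ sin φ sin δ + cos φ cos δ sin H₀ = 1.6015×0.36325×0.07846 + 0.93169×0.99692×0.99953 = 0.045644 + 0.928384 = 0.974028.
Q̄ = (S₀/π) × [bracket] = (1773/π) × 0.974028 = 549.71 W/m².
Ratio Q̄_A / Q̄_B = 559.03 / 549.71 = 1.017.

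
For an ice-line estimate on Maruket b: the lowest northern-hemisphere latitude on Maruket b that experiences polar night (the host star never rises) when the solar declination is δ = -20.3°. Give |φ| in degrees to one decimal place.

Polar night requires cos H₀ = −tan φ tan δ ≥ 1, i.e. tan φ tan δ ≤ −1.
The boundary is |tan φ| · |tan δ| = 1, so |φ| = 90° − |δ| = 90° − 20.3° = 69.7° in the northern hemisphere.

|φ| = 69.7°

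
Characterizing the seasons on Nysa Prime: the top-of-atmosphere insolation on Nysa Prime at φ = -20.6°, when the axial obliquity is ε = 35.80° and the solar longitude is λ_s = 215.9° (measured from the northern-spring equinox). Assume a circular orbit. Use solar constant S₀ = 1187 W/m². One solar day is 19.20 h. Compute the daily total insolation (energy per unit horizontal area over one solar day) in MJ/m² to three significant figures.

28.1 MJ/m²

Solar declination: sin δ = sin ε · sin λ_s = sin 35.80° × sin 215.9° = -0.34300, so δ = -20.060°.
cos H₀ = −tan(-20.6°) tan(-20.060°) = -0.1373, H₀ = 1.7085 rad.
Bracket: H₀ sin φ sin δ + cos φ cos δ sin H₀ = 1.7085×-0.35184×-0.34300 + 0.93606×0.93933×0.99054 = 0.206184 + 0.870951 = 1.077135.
Q̄ = (S₀/π) × [bracket] = (1187/π) × 1.077135 = 406.98 W/m².
Daily total = Q̄ × 19.20 h × 3600 s/h = 406.98 × 19.20 × 3600 / 10⁶ = 28.13 MJ/m².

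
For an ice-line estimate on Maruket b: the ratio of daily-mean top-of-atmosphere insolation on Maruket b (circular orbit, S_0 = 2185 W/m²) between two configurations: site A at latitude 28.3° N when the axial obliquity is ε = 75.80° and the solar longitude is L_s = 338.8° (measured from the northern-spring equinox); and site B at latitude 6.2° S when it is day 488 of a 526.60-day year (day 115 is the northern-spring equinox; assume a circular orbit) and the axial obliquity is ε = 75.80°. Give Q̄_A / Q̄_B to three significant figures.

Q̄_A / Q̄_B ≈ 1.11

— Configuration A (ϕ=+28.3°):
Solar declination: sin δ = sin ε · sin L_s = sin 75.80° × sin 338.8° = -0.35058, so δ = -20.523°.
cos h₀ = −tan(+28.3°) tan(-20.523°) = 0.2016, h₀ = 1.3678 rad.
Bracket: h₀ sin ϕ sin δ + cos ϕ cos δ sin h₀ = 1.3678×0.47409×-0.35058 + 0.88048×0.93653×0.97948 = -0.227337 + 0.807675 = 0.580338.
Q̄ = (S_0/π) × [bracket] = (2185/π) × 0.580338 = 403.63 W/m².
— Configuration B (ϕ=-6.2°):
Solar longitude: L_s = 360° × (488 − 115)/526.60 = 254.994°.
sin δ = sin 75.80° × sin 254.994° = -0.93639, so δ = -69.453°.
cos h₀ = −tan(-6.2°) tan(-69.453°) = -0.2898, h₀ = 1.8649 rad.
Bracket: h₀ sin ϕ sin δ + cos ϕ cos δ sin h₀ = 1.8649×-0.10800×-0.93639 + 0.99415×0.35097×0.95708 = 0.188598 + 0.333941 = 0.522539.
Q̄ = (S_0/π) × [bracket] = (2185/π) × 0.522539 = 363.43 W/m².
Ratio Q̄_A / Q̄_B = 403.63 / 363.43 = 1.111.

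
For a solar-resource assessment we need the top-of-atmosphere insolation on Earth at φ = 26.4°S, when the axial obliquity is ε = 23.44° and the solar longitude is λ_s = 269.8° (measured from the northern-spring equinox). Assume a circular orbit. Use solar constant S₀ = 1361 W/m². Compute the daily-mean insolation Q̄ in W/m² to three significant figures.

Q̄ ≈ 485 W/m²

Solar declination: sin δ = sin ε · sin λ_s = sin 23.44° × sin 269.8° = -0.39779, so δ = -23.440°.
cos H₀ = −tan(-26.4°) tan(-23.440°) = -0.2152, H₀ = 1.7877 rad.
Bracket: H₀ sin φ sin δ + cos φ cos δ sin H₀ = 1.7877×-0.44464×-0.39779 + 0.89571×0.91748×0.97656 = 0.316196 + 0.802533 = 1.118729.
Q̄ = (S₀/π) × [bracket] = (1361/π) × 1.118729 = 484.7 W/m².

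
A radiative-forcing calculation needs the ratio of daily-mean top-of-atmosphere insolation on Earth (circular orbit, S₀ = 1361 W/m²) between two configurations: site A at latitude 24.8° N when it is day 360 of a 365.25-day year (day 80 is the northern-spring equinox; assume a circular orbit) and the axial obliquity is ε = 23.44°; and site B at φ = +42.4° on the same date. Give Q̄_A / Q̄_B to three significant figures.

— Configuration A (φ=+24.8°):
Solar longitude: λ_s = 360° × (360 − 80)/365.25 = 275.975°.
sin δ = sin 23.44° × sin 275.975° = -0.39563, so δ = -23.305°.
cos H₀ = −tan(+24.8°) tan(-23.305°) = 0.1990, H₀ = 1.3704 rad.
Bracket: H₀ sin φ sin δ + cos φ cos δ sin H₀ = 1.3704×0.41945×-0.39563 + 0.90778×0.91841×0.97999 = -0.227414 + 0.817032 = 0.589618.
Q̄ = (S₀/π) × [bracket] = (1361/π) × 0.589618 = 255.43 W/m².
— Configuration B (φ=+42.4°):
cos H₀ = −tan(+42.4°) tan(-23.305°) = 0.3934, H₀ = 1.1665 rad.
Bracket: H₀ sin φ sin δ + cos φ cos δ sin H₀ = 1.1665×0.67430×-0.39563 + 0.73846×0.91841×0.91939 = -0.311191 + 0.623539 = 0.312348.
Q̄ = (S₀/π) × [bracket] = (1361/π) × 0.312348 = 135.32 W/m².
Ratio Q̄_A / Q̄_B = 255.43 / 135.32 = 1.888.

Q̄_A / Q̄_B ≈ 1.89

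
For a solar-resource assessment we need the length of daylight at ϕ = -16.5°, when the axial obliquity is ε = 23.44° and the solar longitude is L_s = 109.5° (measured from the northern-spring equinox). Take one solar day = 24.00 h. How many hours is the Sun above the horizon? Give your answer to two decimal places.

11.08 h

Solar declination: sin δ = sin ε · sin L_s = sin 23.44° × sin 109.5° = 0.37497, so δ = +22.023°.
cos h₀ = −tan ϕ · tan δ = −tan(-16.5°) × tan(+22.023°) = 0.1198, so h₀ = 1.4507 rad = 83.12°.
Daylight = 2h₀/(2π) × 24.00 h = (1.4507/π) × 24.00 = 11.08 h.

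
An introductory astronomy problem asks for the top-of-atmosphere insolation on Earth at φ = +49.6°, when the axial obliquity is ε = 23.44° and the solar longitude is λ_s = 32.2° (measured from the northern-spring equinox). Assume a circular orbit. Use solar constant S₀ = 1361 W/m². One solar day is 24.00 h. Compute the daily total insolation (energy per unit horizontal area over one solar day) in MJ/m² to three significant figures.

Solar declination: sin δ = sin ε · sin λ_s = sin 23.44° × sin 32.2° = 0.21197, so δ = +12.238°.
cos H₀ = −tan(+49.6°) tan(+12.238°) = -0.2549, H₀ = 1.8285 rad.
Bracket: H₀ sin φ sin δ + cos φ cos δ sin H₀ = 1.8285×0.76154×0.21197 + 0.64812×0.97728×0.96698 = 0.295163 + 0.612480 = 0.907643.
Q̄ = (S₀/π) × [bracket] = (1361/π) × 0.907643 = 393.21 W/m².
Daily total = Q̄ × 24.00 h × 3600 s/h = 393.21 × 24.00 × 3600 / 10⁶ = 33.97 MJ/m².

34.0 MJ/m²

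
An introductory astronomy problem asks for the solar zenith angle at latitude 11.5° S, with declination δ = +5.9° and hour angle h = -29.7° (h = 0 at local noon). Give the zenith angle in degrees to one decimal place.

θ_z = 34.3°

cos θ_z = sin φ sin δ + cos φ cos δ cos h = -0.020494 + 0.846685 = 0.826191.
θ_z = arccos(0.826191) = 34.3°.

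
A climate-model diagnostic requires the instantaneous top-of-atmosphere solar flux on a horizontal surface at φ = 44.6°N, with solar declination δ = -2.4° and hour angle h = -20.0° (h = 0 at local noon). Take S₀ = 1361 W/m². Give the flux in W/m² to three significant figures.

870 W/m²

cos θ_z = sin φ sin δ + cos φ cos δ cos h = -0.029403 + 0.668499 = 0.639096.
Flux = S₀ · cos θ_z = 1361 × 0.639096 = 869.8 W/m².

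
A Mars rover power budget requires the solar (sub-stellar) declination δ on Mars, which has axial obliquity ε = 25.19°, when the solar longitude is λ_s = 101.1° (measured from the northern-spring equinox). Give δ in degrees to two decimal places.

δ = +24.69°

sin δ = sin ε · sin λ_s = sin 25.19° × sin 101.1° = 0.417659.
δ = arcsin(0.417659) = +24.69°.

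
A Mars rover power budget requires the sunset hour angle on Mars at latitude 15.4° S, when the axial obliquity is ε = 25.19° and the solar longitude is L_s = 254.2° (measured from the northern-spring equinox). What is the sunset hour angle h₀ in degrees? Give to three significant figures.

h₀ = 97.1°

Solar declination: sin δ = sin ε · sin L_s = sin 25.19° × sin 254.2° = -0.40954, so δ = -24.176°.
cos h₀ = −tan ϕ · tan δ = −tan(-15.4°) × tan(-24.176°) = -0.1237, so h₀ = 1.6948 rad = 97.10°.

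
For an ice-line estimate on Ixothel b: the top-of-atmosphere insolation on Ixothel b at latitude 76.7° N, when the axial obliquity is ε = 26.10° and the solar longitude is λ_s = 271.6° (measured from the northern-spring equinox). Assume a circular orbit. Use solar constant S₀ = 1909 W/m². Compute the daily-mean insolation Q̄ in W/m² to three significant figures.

Solar declination: sin δ = sin ε · sin λ_s = sin 26.10° × sin 271.6° = -0.43977, so δ = -26.089°.
cos H₀ = −tan(+76.7°) tan(-26.089°) = 2.0714 ≥ 1 ⇒ polar night, H₀ = 0 and Q̄ = 0.

Q̄ ≈ 0.00 W/m²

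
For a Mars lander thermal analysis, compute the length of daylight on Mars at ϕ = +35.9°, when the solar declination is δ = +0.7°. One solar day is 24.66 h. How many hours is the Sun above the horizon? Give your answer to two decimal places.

12.40 h

cos h₀ = −tan ϕ · tan δ = −tan(+35.9°) × tan(+0.700°) = -0.0088, so h₀ = 1.5796 rad = 90.51°.
Daylight = 2h₀/(2π) × 24.66 h = (1.5796/π) × 24.66 = 12.40 h.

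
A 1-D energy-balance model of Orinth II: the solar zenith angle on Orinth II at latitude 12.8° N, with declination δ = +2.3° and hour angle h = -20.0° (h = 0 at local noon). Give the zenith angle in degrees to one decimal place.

cos θ_z = sin ϕ sin δ + cos ϕ cos δ cos h = 0.008891 + 0.915602 = 0.924493.
θ_z = arccos(0.924493) = 22.4°.

θ_z = 22.4°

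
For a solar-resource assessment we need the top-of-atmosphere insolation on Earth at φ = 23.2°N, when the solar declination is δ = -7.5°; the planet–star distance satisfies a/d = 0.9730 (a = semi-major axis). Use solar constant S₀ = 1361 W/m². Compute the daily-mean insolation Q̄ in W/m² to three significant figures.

cos H₀ = −tan(+23.2°) tan(-7.500°) = 0.0564, H₀ = 1.5143 rad.
Bracket: H₀ sin φ sin δ + cos φ cos δ sin H₀ = 1.5143×0.39394×-0.13053 + 0.91914×0.99144×0.99841 = -0.077867 + 0.909823 = 0.831956.
Inverse-square distance factor (a/d)² = 0.9730² = 0.946729.
Q̄ = (S₀/π) × 0.946729 × [bracket] = (1361/π) × 0.946729 × 0.831956 = 341.2 W/m².

Q̄ ≈ 341 W/m²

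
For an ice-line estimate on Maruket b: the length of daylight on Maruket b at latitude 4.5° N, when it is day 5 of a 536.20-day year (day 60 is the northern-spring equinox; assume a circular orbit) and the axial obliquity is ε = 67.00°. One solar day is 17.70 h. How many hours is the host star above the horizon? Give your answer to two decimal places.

8.56 h

Solar longitude: L_s = 360° × (5 − 60)/536.20 = -36.927°, i.e. -36.927° + 360° = 323.073°.
sin δ = sin 67.00° × sin 323.073° = -0.55303, so δ = -33.575°.
cos h₀ = −tan ϕ · tan δ = −tan(+4.5°) × tan(-33.575°) = 0.0522, so h₀ = 1.5185 rad = 87.01°.
Daylight = 2h₀/(2π) × 17.70 h = (1.5185/π) × 17.70 = 8.56 h.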